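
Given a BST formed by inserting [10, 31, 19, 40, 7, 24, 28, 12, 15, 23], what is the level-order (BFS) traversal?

Tree insertion order: [10, 31, 19, 40, 7, 24, 28, 12, 15, 23]
Tree (level-order array): [10, 7, 31, None, None, 19, 40, 12, 24, None, None, None, 15, 23, 28]
BFS from the root, enqueuing left then right child of each popped node:
  queue [10] -> pop 10, enqueue [7, 31], visited so far: [10]
  queue [7, 31] -> pop 7, enqueue [none], visited so far: [10, 7]
  queue [31] -> pop 31, enqueue [19, 40], visited so far: [10, 7, 31]
  queue [19, 40] -> pop 19, enqueue [12, 24], visited so far: [10, 7, 31, 19]
  queue [40, 12, 24] -> pop 40, enqueue [none], visited so far: [10, 7, 31, 19, 40]
  queue [12, 24] -> pop 12, enqueue [15], visited so far: [10, 7, 31, 19, 40, 12]
  queue [24, 15] -> pop 24, enqueue [23, 28], visited so far: [10, 7, 31, 19, 40, 12, 24]
  queue [15, 23, 28] -> pop 15, enqueue [none], visited so far: [10, 7, 31, 19, 40, 12, 24, 15]
  queue [23, 28] -> pop 23, enqueue [none], visited so far: [10, 7, 31, 19, 40, 12, 24, 15, 23]
  queue [28] -> pop 28, enqueue [none], visited so far: [10, 7, 31, 19, 40, 12, 24, 15, 23, 28]
Result: [10, 7, 31, 19, 40, 12, 24, 15, 23, 28]


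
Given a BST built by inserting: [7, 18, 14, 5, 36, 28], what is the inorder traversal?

Tree insertion order: [7, 18, 14, 5, 36, 28]
Tree (level-order array): [7, 5, 18, None, None, 14, 36, None, None, 28]
Inorder traversal: [5, 7, 14, 18, 28, 36]


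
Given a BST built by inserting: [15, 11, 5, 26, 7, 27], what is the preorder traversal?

Tree insertion order: [15, 11, 5, 26, 7, 27]
Tree (level-order array): [15, 11, 26, 5, None, None, 27, None, 7]
Preorder traversal: [15, 11, 5, 7, 26, 27]


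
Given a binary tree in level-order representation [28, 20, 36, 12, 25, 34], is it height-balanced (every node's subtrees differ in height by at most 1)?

Tree (level-order array): [28, 20, 36, 12, 25, 34]
Definition: a tree is height-balanced if, at every node, |h(left) - h(right)| <= 1 (empty subtree has height -1).
Bottom-up per-node check:
  node 12: h_left=-1, h_right=-1, diff=0 [OK], height=0
  node 25: h_left=-1, h_right=-1, diff=0 [OK], height=0
  node 20: h_left=0, h_right=0, diff=0 [OK], height=1
  node 34: h_left=-1, h_right=-1, diff=0 [OK], height=0
  node 36: h_left=0, h_right=-1, diff=1 [OK], height=1
  node 28: h_left=1, h_right=1, diff=0 [OK], height=2
All nodes satisfy the balance condition.
Result: Balanced


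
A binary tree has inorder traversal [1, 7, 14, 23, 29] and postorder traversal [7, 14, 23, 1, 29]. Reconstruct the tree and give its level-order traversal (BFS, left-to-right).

Inorder:   [1, 7, 14, 23, 29]
Postorder: [7, 14, 23, 1, 29]
Algorithm: postorder visits root last, so walk postorder right-to-left;
each value is the root of the current inorder slice — split it at that
value, recurse on the right subtree first, then the left.
Recursive splits:
  root=29; inorder splits into left=[1, 7, 14, 23], right=[]
  root=1; inorder splits into left=[], right=[7, 14, 23]
  root=23; inorder splits into left=[7, 14], right=[]
  root=14; inorder splits into left=[7], right=[]
  root=7; inorder splits into left=[], right=[]
Reconstructed level-order: [29, 1, 23, 14, 7]


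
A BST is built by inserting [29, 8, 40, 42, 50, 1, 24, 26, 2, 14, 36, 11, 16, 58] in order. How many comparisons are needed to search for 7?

Search path for 7: 29 -> 8 -> 1 -> 2
Found: False
Comparisons: 4


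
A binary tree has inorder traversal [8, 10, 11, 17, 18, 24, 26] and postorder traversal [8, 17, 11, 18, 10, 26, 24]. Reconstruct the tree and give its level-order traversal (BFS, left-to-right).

Inorder:   [8, 10, 11, 17, 18, 24, 26]
Postorder: [8, 17, 11, 18, 10, 26, 24]
Algorithm: postorder visits root last, so walk postorder right-to-left;
each value is the root of the current inorder slice — split it at that
value, recurse on the right subtree first, then the left.
Recursive splits:
  root=24; inorder splits into left=[8, 10, 11, 17, 18], right=[26]
  root=26; inorder splits into left=[], right=[]
  root=10; inorder splits into left=[8], right=[11, 17, 18]
  root=18; inorder splits into left=[11, 17], right=[]
  root=11; inorder splits into left=[], right=[17]
  root=17; inorder splits into left=[], right=[]
  root=8; inorder splits into left=[], right=[]
Reconstructed level-order: [24, 10, 26, 8, 18, 11, 17]


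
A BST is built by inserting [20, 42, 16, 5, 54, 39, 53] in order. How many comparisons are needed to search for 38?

Search path for 38: 20 -> 42 -> 39
Found: False
Comparisons: 3


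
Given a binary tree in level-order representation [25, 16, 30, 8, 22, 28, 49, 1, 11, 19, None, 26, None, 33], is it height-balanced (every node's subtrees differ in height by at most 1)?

Tree (level-order array): [25, 16, 30, 8, 22, 28, 49, 1, 11, 19, None, 26, None, 33]
Definition: a tree is height-balanced if, at every node, |h(left) - h(right)| <= 1 (empty subtree has height -1).
Bottom-up per-node check:
  node 1: h_left=-1, h_right=-1, diff=0 [OK], height=0
  node 11: h_left=-1, h_right=-1, diff=0 [OK], height=0
  node 8: h_left=0, h_right=0, diff=0 [OK], height=1
  node 19: h_left=-1, h_right=-1, diff=0 [OK], height=0
  node 22: h_left=0, h_right=-1, diff=1 [OK], height=1
  node 16: h_left=1, h_right=1, diff=0 [OK], height=2
  node 26: h_left=-1, h_right=-1, diff=0 [OK], height=0
  node 28: h_left=0, h_right=-1, diff=1 [OK], height=1
  node 33: h_left=-1, h_right=-1, diff=0 [OK], height=0
  node 49: h_left=0, h_right=-1, diff=1 [OK], height=1
  node 30: h_left=1, h_right=1, diff=0 [OK], height=2
  node 25: h_left=2, h_right=2, diff=0 [OK], height=3
All nodes satisfy the balance condition.
Result: Balanced


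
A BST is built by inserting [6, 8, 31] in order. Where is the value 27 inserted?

Starting tree (level order): [6, None, 8, None, 31]
Insertion path: 6 -> 8 -> 31
Result: insert 27 as left child of 31
Final tree (level order): [6, None, 8, None, 31, 27]


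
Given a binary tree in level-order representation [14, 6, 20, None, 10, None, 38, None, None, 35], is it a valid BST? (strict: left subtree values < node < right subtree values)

Level-order array: [14, 6, 20, None, 10, None, 38, None, None, 35]
Validate using subtree bounds (lo, hi): at each node, require lo < value < hi,
then recurse left with hi=value and right with lo=value.
Preorder trace (stopping at first violation):
  at node 14 with bounds (-inf, +inf): OK
  at node 6 with bounds (-inf, 14): OK
  at node 10 with bounds (6, 14): OK
  at node 20 with bounds (14, +inf): OK
  at node 38 with bounds (20, +inf): OK
  at node 35 with bounds (20, 38): OK
No violation found at any node.
Result: Valid BST


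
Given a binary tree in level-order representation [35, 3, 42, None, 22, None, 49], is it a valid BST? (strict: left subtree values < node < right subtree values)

Level-order array: [35, 3, 42, None, 22, None, 49]
Validate using subtree bounds (lo, hi): at each node, require lo < value < hi,
then recurse left with hi=value and right with lo=value.
Preorder trace (stopping at first violation):
  at node 35 with bounds (-inf, +inf): OK
  at node 3 with bounds (-inf, 35): OK
  at node 22 with bounds (3, 35): OK
  at node 42 with bounds (35, +inf): OK
  at node 49 with bounds (42, +inf): OK
No violation found at any node.
Result: Valid BST


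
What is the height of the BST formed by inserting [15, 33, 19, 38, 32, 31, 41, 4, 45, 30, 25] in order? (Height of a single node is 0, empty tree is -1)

Insertion order: [15, 33, 19, 38, 32, 31, 41, 4, 45, 30, 25]
Tree (level-order array): [15, 4, 33, None, None, 19, 38, None, 32, None, 41, 31, None, None, 45, 30, None, None, None, 25]
Compute height bottom-up (empty subtree = -1):
  height(4) = 1 + max(-1, -1) = 0
  height(25) = 1 + max(-1, -1) = 0
  height(30) = 1 + max(0, -1) = 1
  height(31) = 1 + max(1, -1) = 2
  height(32) = 1 + max(2, -1) = 3
  height(19) = 1 + max(-1, 3) = 4
  height(45) = 1 + max(-1, -1) = 0
  height(41) = 1 + max(-1, 0) = 1
  height(38) = 1 + max(-1, 1) = 2
  height(33) = 1 + max(4, 2) = 5
  height(15) = 1 + max(0, 5) = 6
Height = 6


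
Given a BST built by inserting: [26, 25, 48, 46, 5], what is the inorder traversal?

Tree insertion order: [26, 25, 48, 46, 5]
Tree (level-order array): [26, 25, 48, 5, None, 46]
Inorder traversal: [5, 25, 26, 46, 48]


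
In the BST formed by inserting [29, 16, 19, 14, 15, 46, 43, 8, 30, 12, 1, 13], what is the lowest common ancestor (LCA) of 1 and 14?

Tree insertion order: [29, 16, 19, 14, 15, 46, 43, 8, 30, 12, 1, 13]
Tree (level-order array): [29, 16, 46, 14, 19, 43, None, 8, 15, None, None, 30, None, 1, 12, None, None, None, None, None, None, None, 13]
In a BST, the LCA of p=1, q=14 is the first node v on the
root-to-leaf path with p <= v <= q (go left if both < v, right if both > v).
Walk from root:
  at 29: both 1 and 14 < 29, go left
  at 16: both 1 and 14 < 16, go left
  at 14: 1 <= 14 <= 14, this is the LCA
LCA = 14


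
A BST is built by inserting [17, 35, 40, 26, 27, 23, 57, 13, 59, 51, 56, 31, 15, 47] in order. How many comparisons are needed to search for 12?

Search path for 12: 17 -> 13
Found: False
Comparisons: 2


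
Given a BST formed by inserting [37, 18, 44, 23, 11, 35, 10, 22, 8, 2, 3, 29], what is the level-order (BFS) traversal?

Tree insertion order: [37, 18, 44, 23, 11, 35, 10, 22, 8, 2, 3, 29]
Tree (level-order array): [37, 18, 44, 11, 23, None, None, 10, None, 22, 35, 8, None, None, None, 29, None, 2, None, None, None, None, 3]
BFS from the root, enqueuing left then right child of each popped node:
  queue [37] -> pop 37, enqueue [18, 44], visited so far: [37]
  queue [18, 44] -> pop 18, enqueue [11, 23], visited so far: [37, 18]
  queue [44, 11, 23] -> pop 44, enqueue [none], visited so far: [37, 18, 44]
  queue [11, 23] -> pop 11, enqueue [10], visited so far: [37, 18, 44, 11]
  queue [23, 10] -> pop 23, enqueue [22, 35], visited so far: [37, 18, 44, 11, 23]
  queue [10, 22, 35] -> pop 10, enqueue [8], visited so far: [37, 18, 44, 11, 23, 10]
  queue [22, 35, 8] -> pop 22, enqueue [none], visited so far: [37, 18, 44, 11, 23, 10, 22]
  queue [35, 8] -> pop 35, enqueue [29], visited so far: [37, 18, 44, 11, 23, 10, 22, 35]
  queue [8, 29] -> pop 8, enqueue [2], visited so far: [37, 18, 44, 11, 23, 10, 22, 35, 8]
  queue [29, 2] -> pop 29, enqueue [none], visited so far: [37, 18, 44, 11, 23, 10, 22, 35, 8, 29]
  queue [2] -> pop 2, enqueue [3], visited so far: [37, 18, 44, 11, 23, 10, 22, 35, 8, 29, 2]
  queue [3] -> pop 3, enqueue [none], visited so far: [37, 18, 44, 11, 23, 10, 22, 35, 8, 29, 2, 3]
Result: [37, 18, 44, 11, 23, 10, 22, 35, 8, 29, 2, 3]


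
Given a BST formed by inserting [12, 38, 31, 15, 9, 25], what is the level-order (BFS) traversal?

Tree insertion order: [12, 38, 31, 15, 9, 25]
Tree (level-order array): [12, 9, 38, None, None, 31, None, 15, None, None, 25]
BFS from the root, enqueuing left then right child of each popped node:
  queue [12] -> pop 12, enqueue [9, 38], visited so far: [12]
  queue [9, 38] -> pop 9, enqueue [none], visited so far: [12, 9]
  queue [38] -> pop 38, enqueue [31], visited so far: [12, 9, 38]
  queue [31] -> pop 31, enqueue [15], visited so far: [12, 9, 38, 31]
  queue [15] -> pop 15, enqueue [25], visited so far: [12, 9, 38, 31, 15]
  queue [25] -> pop 25, enqueue [none], visited so far: [12, 9, 38, 31, 15, 25]
Result: [12, 9, 38, 31, 15, 25]


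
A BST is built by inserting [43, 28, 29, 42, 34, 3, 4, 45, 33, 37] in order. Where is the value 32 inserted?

Starting tree (level order): [43, 28, 45, 3, 29, None, None, None, 4, None, 42, None, None, 34, None, 33, 37]
Insertion path: 43 -> 28 -> 29 -> 42 -> 34 -> 33
Result: insert 32 as left child of 33
Final tree (level order): [43, 28, 45, 3, 29, None, None, None, 4, None, 42, None, None, 34, None, 33, 37, 32]


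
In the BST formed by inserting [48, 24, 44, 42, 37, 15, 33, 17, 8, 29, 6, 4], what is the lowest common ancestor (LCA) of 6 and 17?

Tree insertion order: [48, 24, 44, 42, 37, 15, 33, 17, 8, 29, 6, 4]
Tree (level-order array): [48, 24, None, 15, 44, 8, 17, 42, None, 6, None, None, None, 37, None, 4, None, 33, None, None, None, 29]
In a BST, the LCA of p=6, q=17 is the first node v on the
root-to-leaf path with p <= v <= q (go left if both < v, right if both > v).
Walk from root:
  at 48: both 6 and 17 < 48, go left
  at 24: both 6 and 17 < 24, go left
  at 15: 6 <= 15 <= 17, this is the LCA
LCA = 15


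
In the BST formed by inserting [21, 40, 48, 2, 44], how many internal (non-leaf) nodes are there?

Tree built from: [21, 40, 48, 2, 44]
Tree (level-order array): [21, 2, 40, None, None, None, 48, 44]
Rule: An internal node has at least one child.
Per-node child counts:
  node 21: 2 child(ren)
  node 2: 0 child(ren)
  node 40: 1 child(ren)
  node 48: 1 child(ren)
  node 44: 0 child(ren)
Matching nodes: [21, 40, 48]
Count of internal (non-leaf) nodes: 3


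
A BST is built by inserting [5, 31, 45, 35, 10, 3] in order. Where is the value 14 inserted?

Starting tree (level order): [5, 3, 31, None, None, 10, 45, None, None, 35]
Insertion path: 5 -> 31 -> 10
Result: insert 14 as right child of 10
Final tree (level order): [5, 3, 31, None, None, 10, 45, None, 14, 35]


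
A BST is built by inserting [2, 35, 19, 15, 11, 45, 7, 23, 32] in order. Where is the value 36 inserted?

Starting tree (level order): [2, None, 35, 19, 45, 15, 23, None, None, 11, None, None, 32, 7]
Insertion path: 2 -> 35 -> 45
Result: insert 36 as left child of 45
Final tree (level order): [2, None, 35, 19, 45, 15, 23, 36, None, 11, None, None, 32, None, None, 7]


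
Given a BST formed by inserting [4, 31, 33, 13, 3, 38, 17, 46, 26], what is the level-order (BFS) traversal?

Tree insertion order: [4, 31, 33, 13, 3, 38, 17, 46, 26]
Tree (level-order array): [4, 3, 31, None, None, 13, 33, None, 17, None, 38, None, 26, None, 46]
BFS from the root, enqueuing left then right child of each popped node:
  queue [4] -> pop 4, enqueue [3, 31], visited so far: [4]
  queue [3, 31] -> pop 3, enqueue [none], visited so far: [4, 3]
  queue [31] -> pop 31, enqueue [13, 33], visited so far: [4, 3, 31]
  queue [13, 33] -> pop 13, enqueue [17], visited so far: [4, 3, 31, 13]
  queue [33, 17] -> pop 33, enqueue [38], visited so far: [4, 3, 31, 13, 33]
  queue [17, 38] -> pop 17, enqueue [26], visited so far: [4, 3, 31, 13, 33, 17]
  queue [38, 26] -> pop 38, enqueue [46], visited so far: [4, 3, 31, 13, 33, 17, 38]
  queue [26, 46] -> pop 26, enqueue [none], visited so far: [4, 3, 31, 13, 33, 17, 38, 26]
  queue [46] -> pop 46, enqueue [none], visited so far: [4, 3, 31, 13, 33, 17, 38, 26, 46]
Result: [4, 3, 31, 13, 33, 17, 38, 26, 46]


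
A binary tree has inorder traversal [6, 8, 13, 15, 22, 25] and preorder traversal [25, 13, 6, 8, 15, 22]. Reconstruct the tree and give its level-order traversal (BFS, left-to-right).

Inorder:  [6, 8, 13, 15, 22, 25]
Preorder: [25, 13, 6, 8, 15, 22]
Algorithm: preorder visits root first, so consume preorder in order;
for each root, split the current inorder slice at that value into
left-subtree inorder and right-subtree inorder, then recurse.
Recursive splits:
  root=25; inorder splits into left=[6, 8, 13, 15, 22], right=[]
  root=13; inorder splits into left=[6, 8], right=[15, 22]
  root=6; inorder splits into left=[], right=[8]
  root=8; inorder splits into left=[], right=[]
  root=15; inorder splits into left=[], right=[22]
  root=22; inorder splits into left=[], right=[]
Reconstructed level-order: [25, 13, 6, 15, 8, 22]


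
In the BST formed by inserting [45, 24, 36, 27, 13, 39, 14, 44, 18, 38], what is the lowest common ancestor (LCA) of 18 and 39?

Tree insertion order: [45, 24, 36, 27, 13, 39, 14, 44, 18, 38]
Tree (level-order array): [45, 24, None, 13, 36, None, 14, 27, 39, None, 18, None, None, 38, 44]
In a BST, the LCA of p=18, q=39 is the first node v on the
root-to-leaf path with p <= v <= q (go left if both < v, right if both > v).
Walk from root:
  at 45: both 18 and 39 < 45, go left
  at 24: 18 <= 24 <= 39, this is the LCA
LCA = 24


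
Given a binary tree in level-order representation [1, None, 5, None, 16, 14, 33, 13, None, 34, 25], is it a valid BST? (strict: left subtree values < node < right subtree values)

Level-order array: [1, None, 5, None, 16, 14, 33, 13, None, 34, 25]
Validate using subtree bounds (lo, hi): at each node, require lo < value < hi,
then recurse left with hi=value and right with lo=value.
Preorder trace (stopping at first violation):
  at node 1 with bounds (-inf, +inf): OK
  at node 5 with bounds (1, +inf): OK
  at node 16 with bounds (5, +inf): OK
  at node 14 with bounds (5, 16): OK
  at node 13 with bounds (5, 14): OK
  at node 33 with bounds (16, +inf): OK
  at node 34 with bounds (16, 33): VIOLATION
Node 34 violates its bound: not (16 < 34 < 33).
Result: Not a valid BST


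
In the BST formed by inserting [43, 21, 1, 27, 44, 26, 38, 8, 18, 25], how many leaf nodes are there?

Tree built from: [43, 21, 1, 27, 44, 26, 38, 8, 18, 25]
Tree (level-order array): [43, 21, 44, 1, 27, None, None, None, 8, 26, 38, None, 18, 25]
Rule: A leaf has 0 children.
Per-node child counts:
  node 43: 2 child(ren)
  node 21: 2 child(ren)
  node 1: 1 child(ren)
  node 8: 1 child(ren)
  node 18: 0 child(ren)
  node 27: 2 child(ren)
  node 26: 1 child(ren)
  node 25: 0 child(ren)
  node 38: 0 child(ren)
  node 44: 0 child(ren)
Matching nodes: [18, 25, 38, 44]
Count of leaf nodes: 4


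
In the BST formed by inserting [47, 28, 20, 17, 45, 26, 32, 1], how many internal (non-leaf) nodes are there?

Tree built from: [47, 28, 20, 17, 45, 26, 32, 1]
Tree (level-order array): [47, 28, None, 20, 45, 17, 26, 32, None, 1]
Rule: An internal node has at least one child.
Per-node child counts:
  node 47: 1 child(ren)
  node 28: 2 child(ren)
  node 20: 2 child(ren)
  node 17: 1 child(ren)
  node 1: 0 child(ren)
  node 26: 0 child(ren)
  node 45: 1 child(ren)
  node 32: 0 child(ren)
Matching nodes: [47, 28, 20, 17, 45]
Count of internal (non-leaf) nodes: 5


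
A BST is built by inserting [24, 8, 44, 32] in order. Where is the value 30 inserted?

Starting tree (level order): [24, 8, 44, None, None, 32]
Insertion path: 24 -> 44 -> 32
Result: insert 30 as left child of 32
Final tree (level order): [24, 8, 44, None, None, 32, None, 30]


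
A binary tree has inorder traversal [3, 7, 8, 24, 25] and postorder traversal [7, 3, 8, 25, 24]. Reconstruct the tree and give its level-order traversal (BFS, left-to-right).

Inorder:   [3, 7, 8, 24, 25]
Postorder: [7, 3, 8, 25, 24]
Algorithm: postorder visits root last, so walk postorder right-to-left;
each value is the root of the current inorder slice — split it at that
value, recurse on the right subtree first, then the left.
Recursive splits:
  root=24; inorder splits into left=[3, 7, 8], right=[25]
  root=25; inorder splits into left=[], right=[]
  root=8; inorder splits into left=[3, 7], right=[]
  root=3; inorder splits into left=[], right=[7]
  root=7; inorder splits into left=[], right=[]
Reconstructed level-order: [24, 8, 25, 3, 7]


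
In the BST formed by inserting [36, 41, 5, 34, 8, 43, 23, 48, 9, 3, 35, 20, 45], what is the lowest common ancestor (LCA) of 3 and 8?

Tree insertion order: [36, 41, 5, 34, 8, 43, 23, 48, 9, 3, 35, 20, 45]
Tree (level-order array): [36, 5, 41, 3, 34, None, 43, None, None, 8, 35, None, 48, None, 23, None, None, 45, None, 9, None, None, None, None, 20]
In a BST, the LCA of p=3, q=8 is the first node v on the
root-to-leaf path with p <= v <= q (go left if both < v, right if both > v).
Walk from root:
  at 36: both 3 and 8 < 36, go left
  at 5: 3 <= 5 <= 8, this is the LCA
LCA = 5


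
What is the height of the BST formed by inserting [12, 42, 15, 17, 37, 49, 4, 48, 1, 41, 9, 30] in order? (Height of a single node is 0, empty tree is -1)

Insertion order: [12, 42, 15, 17, 37, 49, 4, 48, 1, 41, 9, 30]
Tree (level-order array): [12, 4, 42, 1, 9, 15, 49, None, None, None, None, None, 17, 48, None, None, 37, None, None, 30, 41]
Compute height bottom-up (empty subtree = -1):
  height(1) = 1 + max(-1, -1) = 0
  height(9) = 1 + max(-1, -1) = 0
  height(4) = 1 + max(0, 0) = 1
  height(30) = 1 + max(-1, -1) = 0
  height(41) = 1 + max(-1, -1) = 0
  height(37) = 1 + max(0, 0) = 1
  height(17) = 1 + max(-1, 1) = 2
  height(15) = 1 + max(-1, 2) = 3
  height(48) = 1 + max(-1, -1) = 0
  height(49) = 1 + max(0, -1) = 1
  height(42) = 1 + max(3, 1) = 4
  height(12) = 1 + max(1, 4) = 5
Height = 5


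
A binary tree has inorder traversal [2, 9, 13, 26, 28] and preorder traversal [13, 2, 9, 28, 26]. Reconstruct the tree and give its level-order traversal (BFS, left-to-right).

Inorder:  [2, 9, 13, 26, 28]
Preorder: [13, 2, 9, 28, 26]
Algorithm: preorder visits root first, so consume preorder in order;
for each root, split the current inorder slice at that value into
left-subtree inorder and right-subtree inorder, then recurse.
Recursive splits:
  root=13; inorder splits into left=[2, 9], right=[26, 28]
  root=2; inorder splits into left=[], right=[9]
  root=9; inorder splits into left=[], right=[]
  root=28; inorder splits into left=[26], right=[]
  root=26; inorder splits into left=[], right=[]
Reconstructed level-order: [13, 2, 28, 9, 26]


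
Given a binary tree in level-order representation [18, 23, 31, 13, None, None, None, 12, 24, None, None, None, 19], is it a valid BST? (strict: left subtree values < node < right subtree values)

Level-order array: [18, 23, 31, 13, None, None, None, 12, 24, None, None, None, 19]
Validate using subtree bounds (lo, hi): at each node, require lo < value < hi,
then recurse left with hi=value and right with lo=value.
Preorder trace (stopping at first violation):
  at node 18 with bounds (-inf, +inf): OK
  at node 23 with bounds (-inf, 18): VIOLATION
Node 23 violates its bound: not (-inf < 23 < 18).
Result: Not a valid BST


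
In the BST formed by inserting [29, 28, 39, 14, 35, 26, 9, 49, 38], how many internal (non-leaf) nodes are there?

Tree built from: [29, 28, 39, 14, 35, 26, 9, 49, 38]
Tree (level-order array): [29, 28, 39, 14, None, 35, 49, 9, 26, None, 38]
Rule: An internal node has at least one child.
Per-node child counts:
  node 29: 2 child(ren)
  node 28: 1 child(ren)
  node 14: 2 child(ren)
  node 9: 0 child(ren)
  node 26: 0 child(ren)
  node 39: 2 child(ren)
  node 35: 1 child(ren)
  node 38: 0 child(ren)
  node 49: 0 child(ren)
Matching nodes: [29, 28, 14, 39, 35]
Count of internal (non-leaf) nodes: 5


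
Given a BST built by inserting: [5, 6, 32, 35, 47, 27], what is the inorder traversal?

Tree insertion order: [5, 6, 32, 35, 47, 27]
Tree (level-order array): [5, None, 6, None, 32, 27, 35, None, None, None, 47]
Inorder traversal: [5, 6, 27, 32, 35, 47]


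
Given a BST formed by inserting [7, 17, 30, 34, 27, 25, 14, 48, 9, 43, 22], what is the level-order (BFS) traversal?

Tree insertion order: [7, 17, 30, 34, 27, 25, 14, 48, 9, 43, 22]
Tree (level-order array): [7, None, 17, 14, 30, 9, None, 27, 34, None, None, 25, None, None, 48, 22, None, 43]
BFS from the root, enqueuing left then right child of each popped node:
  queue [7] -> pop 7, enqueue [17], visited so far: [7]
  queue [17] -> pop 17, enqueue [14, 30], visited so far: [7, 17]
  queue [14, 30] -> pop 14, enqueue [9], visited so far: [7, 17, 14]
  queue [30, 9] -> pop 30, enqueue [27, 34], visited so far: [7, 17, 14, 30]
  queue [9, 27, 34] -> pop 9, enqueue [none], visited so far: [7, 17, 14, 30, 9]
  queue [27, 34] -> pop 27, enqueue [25], visited so far: [7, 17, 14, 30, 9, 27]
  queue [34, 25] -> pop 34, enqueue [48], visited so far: [7, 17, 14, 30, 9, 27, 34]
  queue [25, 48] -> pop 25, enqueue [22], visited so far: [7, 17, 14, 30, 9, 27, 34, 25]
  queue [48, 22] -> pop 48, enqueue [43], visited so far: [7, 17, 14, 30, 9, 27, 34, 25, 48]
  queue [22, 43] -> pop 22, enqueue [none], visited so far: [7, 17, 14, 30, 9, 27, 34, 25, 48, 22]
  queue [43] -> pop 43, enqueue [none], visited so far: [7, 17, 14, 30, 9, 27, 34, 25, 48, 22, 43]
Result: [7, 17, 14, 30, 9, 27, 34, 25, 48, 22, 43]


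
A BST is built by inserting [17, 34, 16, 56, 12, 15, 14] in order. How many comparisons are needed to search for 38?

Search path for 38: 17 -> 34 -> 56
Found: False
Comparisons: 3


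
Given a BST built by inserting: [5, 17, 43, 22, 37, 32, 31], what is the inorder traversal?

Tree insertion order: [5, 17, 43, 22, 37, 32, 31]
Tree (level-order array): [5, None, 17, None, 43, 22, None, None, 37, 32, None, 31]
Inorder traversal: [5, 17, 22, 31, 32, 37, 43]


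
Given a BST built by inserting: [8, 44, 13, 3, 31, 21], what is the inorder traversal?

Tree insertion order: [8, 44, 13, 3, 31, 21]
Tree (level-order array): [8, 3, 44, None, None, 13, None, None, 31, 21]
Inorder traversal: [3, 8, 13, 21, 31, 44]


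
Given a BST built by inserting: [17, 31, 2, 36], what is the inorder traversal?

Tree insertion order: [17, 31, 2, 36]
Tree (level-order array): [17, 2, 31, None, None, None, 36]
Inorder traversal: [2, 17, 31, 36]


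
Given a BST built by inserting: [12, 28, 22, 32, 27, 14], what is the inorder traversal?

Tree insertion order: [12, 28, 22, 32, 27, 14]
Tree (level-order array): [12, None, 28, 22, 32, 14, 27]
Inorder traversal: [12, 14, 22, 27, 28, 32]


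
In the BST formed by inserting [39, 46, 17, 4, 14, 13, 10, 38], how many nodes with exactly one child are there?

Tree built from: [39, 46, 17, 4, 14, 13, 10, 38]
Tree (level-order array): [39, 17, 46, 4, 38, None, None, None, 14, None, None, 13, None, 10]
Rule: These are nodes with exactly 1 non-null child.
Per-node child counts:
  node 39: 2 child(ren)
  node 17: 2 child(ren)
  node 4: 1 child(ren)
  node 14: 1 child(ren)
  node 13: 1 child(ren)
  node 10: 0 child(ren)
  node 38: 0 child(ren)
  node 46: 0 child(ren)
Matching nodes: [4, 14, 13]
Count of nodes with exactly one child: 3


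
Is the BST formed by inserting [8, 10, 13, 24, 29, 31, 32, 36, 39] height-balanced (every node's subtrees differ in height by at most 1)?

Tree (level-order array): [8, None, 10, None, 13, None, 24, None, 29, None, 31, None, 32, None, 36, None, 39]
Definition: a tree is height-balanced if, at every node, |h(left) - h(right)| <= 1 (empty subtree has height -1).
Bottom-up per-node check:
  node 39: h_left=-1, h_right=-1, diff=0 [OK], height=0
  node 36: h_left=-1, h_right=0, diff=1 [OK], height=1
  node 32: h_left=-1, h_right=1, diff=2 [FAIL (|-1-1|=2 > 1)], height=2
  node 31: h_left=-1, h_right=2, diff=3 [FAIL (|-1-2|=3 > 1)], height=3
  node 29: h_left=-1, h_right=3, diff=4 [FAIL (|-1-3|=4 > 1)], height=4
  node 24: h_left=-1, h_right=4, diff=5 [FAIL (|-1-4|=5 > 1)], height=5
  node 13: h_left=-1, h_right=5, diff=6 [FAIL (|-1-5|=6 > 1)], height=6
  node 10: h_left=-1, h_right=6, diff=7 [FAIL (|-1-6|=7 > 1)], height=7
  node 8: h_left=-1, h_right=7, diff=8 [FAIL (|-1-7|=8 > 1)], height=8
Node 32 violates the condition: |-1 - 1| = 2 > 1.
Result: Not balanced


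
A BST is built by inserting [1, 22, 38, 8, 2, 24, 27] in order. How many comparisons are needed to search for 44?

Search path for 44: 1 -> 22 -> 38
Found: False
Comparisons: 3


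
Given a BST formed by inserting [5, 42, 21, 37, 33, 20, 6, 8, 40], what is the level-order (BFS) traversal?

Tree insertion order: [5, 42, 21, 37, 33, 20, 6, 8, 40]
Tree (level-order array): [5, None, 42, 21, None, 20, 37, 6, None, 33, 40, None, 8]
BFS from the root, enqueuing left then right child of each popped node:
  queue [5] -> pop 5, enqueue [42], visited so far: [5]
  queue [42] -> pop 42, enqueue [21], visited so far: [5, 42]
  queue [21] -> pop 21, enqueue [20, 37], visited so far: [5, 42, 21]
  queue [20, 37] -> pop 20, enqueue [6], visited so far: [5, 42, 21, 20]
  queue [37, 6] -> pop 37, enqueue [33, 40], visited so far: [5, 42, 21, 20, 37]
  queue [6, 33, 40] -> pop 6, enqueue [8], visited so far: [5, 42, 21, 20, 37, 6]
  queue [33, 40, 8] -> pop 33, enqueue [none], visited so far: [5, 42, 21, 20, 37, 6, 33]
  queue [40, 8] -> pop 40, enqueue [none], visited so far: [5, 42, 21, 20, 37, 6, 33, 40]
  queue [8] -> pop 8, enqueue [none], visited so far: [5, 42, 21, 20, 37, 6, 33, 40, 8]
Result: [5, 42, 21, 20, 37, 6, 33, 40, 8]


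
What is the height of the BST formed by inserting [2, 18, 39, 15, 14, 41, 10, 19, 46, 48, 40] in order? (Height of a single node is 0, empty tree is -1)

Insertion order: [2, 18, 39, 15, 14, 41, 10, 19, 46, 48, 40]
Tree (level-order array): [2, None, 18, 15, 39, 14, None, 19, 41, 10, None, None, None, 40, 46, None, None, None, None, None, 48]
Compute height bottom-up (empty subtree = -1):
  height(10) = 1 + max(-1, -1) = 0
  height(14) = 1 + max(0, -1) = 1
  height(15) = 1 + max(1, -1) = 2
  height(19) = 1 + max(-1, -1) = 0
  height(40) = 1 + max(-1, -1) = 0
  height(48) = 1 + max(-1, -1) = 0
  height(46) = 1 + max(-1, 0) = 1
  height(41) = 1 + max(0, 1) = 2
  height(39) = 1 + max(0, 2) = 3
  height(18) = 1 + max(2, 3) = 4
  height(2) = 1 + max(-1, 4) = 5
Height = 5


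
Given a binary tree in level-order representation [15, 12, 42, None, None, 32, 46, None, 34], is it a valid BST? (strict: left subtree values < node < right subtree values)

Level-order array: [15, 12, 42, None, None, 32, 46, None, 34]
Validate using subtree bounds (lo, hi): at each node, require lo < value < hi,
then recurse left with hi=value and right with lo=value.
Preorder trace (stopping at first violation):
  at node 15 with bounds (-inf, +inf): OK
  at node 12 with bounds (-inf, 15): OK
  at node 42 with bounds (15, +inf): OK
  at node 32 with bounds (15, 42): OK
  at node 34 with bounds (32, 42): OK
  at node 46 with bounds (42, +inf): OK
No violation found at any node.
Result: Valid BST


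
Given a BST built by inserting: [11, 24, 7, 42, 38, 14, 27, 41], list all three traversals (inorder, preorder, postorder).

Tree insertion order: [11, 24, 7, 42, 38, 14, 27, 41]
Tree (level-order array): [11, 7, 24, None, None, 14, 42, None, None, 38, None, 27, 41]
Inorder (L, root, R): [7, 11, 14, 24, 27, 38, 41, 42]
Preorder (root, L, R): [11, 7, 24, 14, 42, 38, 27, 41]
Postorder (L, R, root): [7, 14, 27, 41, 38, 42, 24, 11]


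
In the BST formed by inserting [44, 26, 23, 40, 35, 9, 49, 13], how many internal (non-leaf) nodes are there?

Tree built from: [44, 26, 23, 40, 35, 9, 49, 13]
Tree (level-order array): [44, 26, 49, 23, 40, None, None, 9, None, 35, None, None, 13]
Rule: An internal node has at least one child.
Per-node child counts:
  node 44: 2 child(ren)
  node 26: 2 child(ren)
  node 23: 1 child(ren)
  node 9: 1 child(ren)
  node 13: 0 child(ren)
  node 40: 1 child(ren)
  node 35: 0 child(ren)
  node 49: 0 child(ren)
Matching nodes: [44, 26, 23, 9, 40]
Count of internal (non-leaf) nodes: 5


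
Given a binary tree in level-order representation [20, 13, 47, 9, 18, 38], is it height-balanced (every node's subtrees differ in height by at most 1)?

Tree (level-order array): [20, 13, 47, 9, 18, 38]
Definition: a tree is height-balanced if, at every node, |h(left) - h(right)| <= 1 (empty subtree has height -1).
Bottom-up per-node check:
  node 9: h_left=-1, h_right=-1, diff=0 [OK], height=0
  node 18: h_left=-1, h_right=-1, diff=0 [OK], height=0
  node 13: h_left=0, h_right=0, diff=0 [OK], height=1
  node 38: h_left=-1, h_right=-1, diff=0 [OK], height=0
  node 47: h_left=0, h_right=-1, diff=1 [OK], height=1
  node 20: h_left=1, h_right=1, diff=0 [OK], height=2
All nodes satisfy the balance condition.
Result: Balanced


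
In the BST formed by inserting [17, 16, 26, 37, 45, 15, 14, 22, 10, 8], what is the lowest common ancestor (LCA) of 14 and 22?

Tree insertion order: [17, 16, 26, 37, 45, 15, 14, 22, 10, 8]
Tree (level-order array): [17, 16, 26, 15, None, 22, 37, 14, None, None, None, None, 45, 10, None, None, None, 8]
In a BST, the LCA of p=14, q=22 is the first node v on the
root-to-leaf path with p <= v <= q (go left if both < v, right if both > v).
Walk from root:
  at 17: 14 <= 17 <= 22, this is the LCA
LCA = 17


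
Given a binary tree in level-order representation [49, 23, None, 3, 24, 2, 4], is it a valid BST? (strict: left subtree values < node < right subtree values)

Level-order array: [49, 23, None, 3, 24, 2, 4]
Validate using subtree bounds (lo, hi): at each node, require lo < value < hi,
then recurse left with hi=value and right with lo=value.
Preorder trace (stopping at first violation):
  at node 49 with bounds (-inf, +inf): OK
  at node 23 with bounds (-inf, 49): OK
  at node 3 with bounds (-inf, 23): OK
  at node 2 with bounds (-inf, 3): OK
  at node 4 with bounds (3, 23): OK
  at node 24 with bounds (23, 49): OK
No violation found at any node.
Result: Valid BST


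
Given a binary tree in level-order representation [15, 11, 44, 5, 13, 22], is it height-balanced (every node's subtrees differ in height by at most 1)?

Tree (level-order array): [15, 11, 44, 5, 13, 22]
Definition: a tree is height-balanced if, at every node, |h(left) - h(right)| <= 1 (empty subtree has height -1).
Bottom-up per-node check:
  node 5: h_left=-1, h_right=-1, diff=0 [OK], height=0
  node 13: h_left=-1, h_right=-1, diff=0 [OK], height=0
  node 11: h_left=0, h_right=0, diff=0 [OK], height=1
  node 22: h_left=-1, h_right=-1, diff=0 [OK], height=0
  node 44: h_left=0, h_right=-1, diff=1 [OK], height=1
  node 15: h_left=1, h_right=1, diff=0 [OK], height=2
All nodes satisfy the balance condition.
Result: Balanced


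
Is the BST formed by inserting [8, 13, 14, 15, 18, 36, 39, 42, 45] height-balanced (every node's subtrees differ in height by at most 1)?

Tree (level-order array): [8, None, 13, None, 14, None, 15, None, 18, None, 36, None, 39, None, 42, None, 45]
Definition: a tree is height-balanced if, at every node, |h(left) - h(right)| <= 1 (empty subtree has height -1).
Bottom-up per-node check:
  node 45: h_left=-1, h_right=-1, diff=0 [OK], height=0
  node 42: h_left=-1, h_right=0, diff=1 [OK], height=1
  node 39: h_left=-1, h_right=1, diff=2 [FAIL (|-1-1|=2 > 1)], height=2
  node 36: h_left=-1, h_right=2, diff=3 [FAIL (|-1-2|=3 > 1)], height=3
  node 18: h_left=-1, h_right=3, diff=4 [FAIL (|-1-3|=4 > 1)], height=4
  node 15: h_left=-1, h_right=4, diff=5 [FAIL (|-1-4|=5 > 1)], height=5
  node 14: h_left=-1, h_right=5, diff=6 [FAIL (|-1-5|=6 > 1)], height=6
  node 13: h_left=-1, h_right=6, diff=7 [FAIL (|-1-6|=7 > 1)], height=7
  node 8: h_left=-1, h_right=7, diff=8 [FAIL (|-1-7|=8 > 1)], height=8
Node 39 violates the condition: |-1 - 1| = 2 > 1.
Result: Not balanced


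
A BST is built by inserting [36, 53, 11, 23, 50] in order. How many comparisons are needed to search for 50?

Search path for 50: 36 -> 53 -> 50
Found: True
Comparisons: 3


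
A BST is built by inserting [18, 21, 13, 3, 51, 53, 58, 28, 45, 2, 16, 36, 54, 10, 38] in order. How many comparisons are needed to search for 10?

Search path for 10: 18 -> 13 -> 3 -> 10
Found: True
Comparisons: 4


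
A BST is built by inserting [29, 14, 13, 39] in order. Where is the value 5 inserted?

Starting tree (level order): [29, 14, 39, 13]
Insertion path: 29 -> 14 -> 13
Result: insert 5 as left child of 13
Final tree (level order): [29, 14, 39, 13, None, None, None, 5]


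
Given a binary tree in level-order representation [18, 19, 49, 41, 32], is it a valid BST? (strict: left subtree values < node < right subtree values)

Level-order array: [18, 19, 49, 41, 32]
Validate using subtree bounds (lo, hi): at each node, require lo < value < hi,
then recurse left with hi=value and right with lo=value.
Preorder trace (stopping at first violation):
  at node 18 with bounds (-inf, +inf): OK
  at node 19 with bounds (-inf, 18): VIOLATION
Node 19 violates its bound: not (-inf < 19 < 18).
Result: Not a valid BST


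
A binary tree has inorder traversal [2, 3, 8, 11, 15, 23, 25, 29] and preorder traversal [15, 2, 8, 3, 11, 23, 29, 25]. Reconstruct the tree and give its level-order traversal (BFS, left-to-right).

Inorder:  [2, 3, 8, 11, 15, 23, 25, 29]
Preorder: [15, 2, 8, 3, 11, 23, 29, 25]
Algorithm: preorder visits root first, so consume preorder in order;
for each root, split the current inorder slice at that value into
left-subtree inorder and right-subtree inorder, then recurse.
Recursive splits:
  root=15; inorder splits into left=[2, 3, 8, 11], right=[23, 25, 29]
  root=2; inorder splits into left=[], right=[3, 8, 11]
  root=8; inorder splits into left=[3], right=[11]
  root=3; inorder splits into left=[], right=[]
  root=11; inorder splits into left=[], right=[]
  root=23; inorder splits into left=[], right=[25, 29]
  root=29; inorder splits into left=[25], right=[]
  root=25; inorder splits into left=[], right=[]
Reconstructed level-order: [15, 2, 23, 8, 29, 3, 11, 25]


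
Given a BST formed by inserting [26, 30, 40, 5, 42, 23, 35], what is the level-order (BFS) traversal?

Tree insertion order: [26, 30, 40, 5, 42, 23, 35]
Tree (level-order array): [26, 5, 30, None, 23, None, 40, None, None, 35, 42]
BFS from the root, enqueuing left then right child of each popped node:
  queue [26] -> pop 26, enqueue [5, 30], visited so far: [26]
  queue [5, 30] -> pop 5, enqueue [23], visited so far: [26, 5]
  queue [30, 23] -> pop 30, enqueue [40], visited so far: [26, 5, 30]
  queue [23, 40] -> pop 23, enqueue [none], visited so far: [26, 5, 30, 23]
  queue [40] -> pop 40, enqueue [35, 42], visited so far: [26, 5, 30, 23, 40]
  queue [35, 42] -> pop 35, enqueue [none], visited so far: [26, 5, 30, 23, 40, 35]
  queue [42] -> pop 42, enqueue [none], visited so far: [26, 5, 30, 23, 40, 35, 42]
Result: [26, 5, 30, 23, 40, 35, 42]


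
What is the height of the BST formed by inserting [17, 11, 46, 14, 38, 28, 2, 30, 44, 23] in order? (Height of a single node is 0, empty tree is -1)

Insertion order: [17, 11, 46, 14, 38, 28, 2, 30, 44, 23]
Tree (level-order array): [17, 11, 46, 2, 14, 38, None, None, None, None, None, 28, 44, 23, 30]
Compute height bottom-up (empty subtree = -1):
  height(2) = 1 + max(-1, -1) = 0
  height(14) = 1 + max(-1, -1) = 0
  height(11) = 1 + max(0, 0) = 1
  height(23) = 1 + max(-1, -1) = 0
  height(30) = 1 + max(-1, -1) = 0
  height(28) = 1 + max(0, 0) = 1
  height(44) = 1 + max(-1, -1) = 0
  height(38) = 1 + max(1, 0) = 2
  height(46) = 1 + max(2, -1) = 3
  height(17) = 1 + max(1, 3) = 4
Height = 4


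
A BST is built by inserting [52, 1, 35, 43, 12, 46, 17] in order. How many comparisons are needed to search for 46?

Search path for 46: 52 -> 1 -> 35 -> 43 -> 46
Found: True
Comparisons: 5


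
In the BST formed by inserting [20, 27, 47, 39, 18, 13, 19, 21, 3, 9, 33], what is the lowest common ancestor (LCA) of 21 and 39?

Tree insertion order: [20, 27, 47, 39, 18, 13, 19, 21, 3, 9, 33]
Tree (level-order array): [20, 18, 27, 13, 19, 21, 47, 3, None, None, None, None, None, 39, None, None, 9, 33]
In a BST, the LCA of p=21, q=39 is the first node v on the
root-to-leaf path with p <= v <= q (go left if both < v, right if both > v).
Walk from root:
  at 20: both 21 and 39 > 20, go right
  at 27: 21 <= 27 <= 39, this is the LCA
LCA = 27


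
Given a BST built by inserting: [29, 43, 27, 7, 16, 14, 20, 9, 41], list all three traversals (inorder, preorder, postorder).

Tree insertion order: [29, 43, 27, 7, 16, 14, 20, 9, 41]
Tree (level-order array): [29, 27, 43, 7, None, 41, None, None, 16, None, None, 14, 20, 9]
Inorder (L, root, R): [7, 9, 14, 16, 20, 27, 29, 41, 43]
Preorder (root, L, R): [29, 27, 7, 16, 14, 9, 20, 43, 41]
Postorder (L, R, root): [9, 14, 20, 16, 7, 27, 41, 43, 29]


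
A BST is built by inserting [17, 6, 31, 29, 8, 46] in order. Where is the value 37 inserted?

Starting tree (level order): [17, 6, 31, None, 8, 29, 46]
Insertion path: 17 -> 31 -> 46
Result: insert 37 as left child of 46
Final tree (level order): [17, 6, 31, None, 8, 29, 46, None, None, None, None, 37]


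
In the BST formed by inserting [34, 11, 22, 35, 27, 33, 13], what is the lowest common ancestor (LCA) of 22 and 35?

Tree insertion order: [34, 11, 22, 35, 27, 33, 13]
Tree (level-order array): [34, 11, 35, None, 22, None, None, 13, 27, None, None, None, 33]
In a BST, the LCA of p=22, q=35 is the first node v on the
root-to-leaf path with p <= v <= q (go left if both < v, right if both > v).
Walk from root:
  at 34: 22 <= 34 <= 35, this is the LCA
LCA = 34
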